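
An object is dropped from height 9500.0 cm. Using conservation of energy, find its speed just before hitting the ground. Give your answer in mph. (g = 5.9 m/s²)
mgh = ½mv² → v = √(2gh) = √(2×5.9×95) = 33.48 m/s = 74.9 mph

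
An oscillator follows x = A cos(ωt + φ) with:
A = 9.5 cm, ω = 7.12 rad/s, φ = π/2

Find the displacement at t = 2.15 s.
x = A cos(ωt + φ) = 9.5×cos(7.12×2.15 + π/2) = -3.699 cm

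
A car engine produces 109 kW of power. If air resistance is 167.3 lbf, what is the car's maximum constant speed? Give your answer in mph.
P = Fv → v = P/F = 109000 W / 744.2 N = 146.5 m/s = 327.6 mph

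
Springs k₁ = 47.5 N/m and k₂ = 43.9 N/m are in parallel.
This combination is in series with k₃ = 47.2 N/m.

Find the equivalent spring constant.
k₁₂ = k₁ + k₂ = 91.4 N/m (parallel)
1/k_eq = 1/k₁₂ + 1/k₃ → k_eq = 31.13 N/m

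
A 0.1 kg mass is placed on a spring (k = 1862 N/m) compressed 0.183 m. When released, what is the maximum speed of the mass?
½kx² = ½mv² → v = x√(k/m) = 0.183×√(1862/0.1) = 24.97 m/s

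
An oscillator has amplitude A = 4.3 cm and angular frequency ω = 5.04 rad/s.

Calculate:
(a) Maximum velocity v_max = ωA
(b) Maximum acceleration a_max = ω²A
v_max = ωA = 5.04×0.043 = 0.2167 m/s
a_max = ω²A = 5.04²×0.043 = 1.092 m/s²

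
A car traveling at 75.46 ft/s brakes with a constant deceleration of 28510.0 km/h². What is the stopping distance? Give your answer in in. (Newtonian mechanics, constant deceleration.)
d = v₀² / (2a) (with unit conversion) = 4734.0 in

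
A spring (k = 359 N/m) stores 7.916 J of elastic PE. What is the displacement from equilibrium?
PE = ½kx² → x = √(2PE/k) = √(2×7.916/359) = 0.21 m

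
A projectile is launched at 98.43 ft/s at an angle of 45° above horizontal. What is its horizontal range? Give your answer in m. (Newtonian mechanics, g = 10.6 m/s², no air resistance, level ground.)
R = v₀² sin(2θ) / g (with unit conversion) = 84.91 m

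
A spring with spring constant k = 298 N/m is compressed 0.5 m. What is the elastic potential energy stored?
PE = ½kx² = ½×298×0.5² = 37.25 J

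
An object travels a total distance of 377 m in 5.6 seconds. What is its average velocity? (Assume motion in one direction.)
v_avg = Δd / Δt = 377 / 5.6 = 67.32 m/s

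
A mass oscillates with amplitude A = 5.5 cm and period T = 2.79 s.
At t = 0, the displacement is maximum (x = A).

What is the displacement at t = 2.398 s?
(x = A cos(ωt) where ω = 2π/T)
ω = 2π/T = 2π/2.79 = 2.252 rad/s
x = A cos(ωt) = 5.5×cos(2.252×2.398) = 3.492 cm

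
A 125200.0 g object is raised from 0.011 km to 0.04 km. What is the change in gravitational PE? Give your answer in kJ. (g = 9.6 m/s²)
ΔPE = mg(h₂ − h₁) = 125.2 kg × 9.6 m/s² × (40 − 11) m = 3.486e+04 J = 34.86 kJ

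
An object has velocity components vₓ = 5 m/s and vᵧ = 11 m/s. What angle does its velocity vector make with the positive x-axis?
θ = arctan(vᵧ/vₓ) = arctan(11/5) = 65.56°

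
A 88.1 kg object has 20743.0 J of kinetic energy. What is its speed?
KE = ½mv² → v = √(2KE/m) = √(2×20743.0/88.1) = 21.7 m/s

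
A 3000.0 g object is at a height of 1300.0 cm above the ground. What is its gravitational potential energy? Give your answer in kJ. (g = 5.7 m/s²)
PE = mgh = 3 kg × 5.7 m/s² × 13 m = 222.3 J = 0.2223 kJ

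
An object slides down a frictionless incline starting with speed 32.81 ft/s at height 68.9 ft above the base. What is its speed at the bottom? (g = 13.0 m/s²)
½mv₀² + mgh = ½mv² → v = √(v₀² + 2gh) = √(10² + 2×13.0×21) = 25.42 m/s = 83.39 ft/s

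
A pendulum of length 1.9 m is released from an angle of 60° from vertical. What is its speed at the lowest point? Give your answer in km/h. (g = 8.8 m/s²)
h = L(1 − cosθ) = 1.9×(1 − cos60°) = 0.95 m
v = √(2gh) = √(2×8.8×0.95) = 4.089 m/s = 14.72 km/h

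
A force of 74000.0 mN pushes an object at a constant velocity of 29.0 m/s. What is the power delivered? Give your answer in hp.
P = Fv = 74 N × 29 m/s = 2146 W = 2.878 hp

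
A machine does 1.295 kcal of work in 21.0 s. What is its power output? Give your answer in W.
P = W/t = 5418 J / 21 s = 258 W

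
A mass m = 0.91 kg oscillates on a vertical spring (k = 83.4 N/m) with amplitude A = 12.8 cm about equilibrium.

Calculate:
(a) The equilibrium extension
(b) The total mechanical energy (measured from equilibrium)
x_eq = mg/k = 0.91×9.81/83.4 = 0.107 m = 10.7 cm
E = ½kA² = ½×83.4×(0.128)² = 0.6832 J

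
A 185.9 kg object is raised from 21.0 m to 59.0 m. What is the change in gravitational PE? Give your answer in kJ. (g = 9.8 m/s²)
ΔPE = mg(h₂ − h₁) = 185.9 kg × 9.8 m/s² × (59 − 21) m = 6.923e+04 J = 69.23 kJ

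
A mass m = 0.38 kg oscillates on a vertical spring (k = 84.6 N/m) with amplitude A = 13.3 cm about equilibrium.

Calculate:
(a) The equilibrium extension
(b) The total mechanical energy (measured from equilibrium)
x_eq = mg/k = 0.38×9.81/84.6 = 0.04406 m = 4.406 cm
E = ½kA² = ½×84.6×(0.133)² = 0.7482 J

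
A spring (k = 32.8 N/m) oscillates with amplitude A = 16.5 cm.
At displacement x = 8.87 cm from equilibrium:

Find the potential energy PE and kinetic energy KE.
E_total = ½kA² = ½×32.8×(0.165)² = 0.4465 J
PE = ½kx² = ½×32.8×(0.0887)² = 0.129 J
KE = E_total − PE = 0.3175 J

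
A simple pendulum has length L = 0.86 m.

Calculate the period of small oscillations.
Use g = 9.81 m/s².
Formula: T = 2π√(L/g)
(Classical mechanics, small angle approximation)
T = 2π√(L/g) = 2π√(0.86/9.81) = 1.86 s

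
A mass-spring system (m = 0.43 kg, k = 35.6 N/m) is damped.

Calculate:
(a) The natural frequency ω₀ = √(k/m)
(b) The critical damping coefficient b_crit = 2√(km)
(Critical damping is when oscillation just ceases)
ω₀ = √(k/m) = √(35.6/0.43) = 9.099 rad/s
b_crit = 2√(km) = 2√(35.6×0.43) = 7.825 kg/s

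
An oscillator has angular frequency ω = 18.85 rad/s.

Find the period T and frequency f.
T = 2π/ω = 2π/18.85 = 0.3333 s; f = ω/2π = 3 Hz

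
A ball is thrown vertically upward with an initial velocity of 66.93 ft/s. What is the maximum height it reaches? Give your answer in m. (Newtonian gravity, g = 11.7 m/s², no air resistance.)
h_max = v₀²/(2g) (with unit conversion) = 17.79 m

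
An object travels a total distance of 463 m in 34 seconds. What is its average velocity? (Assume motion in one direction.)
v_avg = Δd / Δt = 463 / 34 = 13.62 m/s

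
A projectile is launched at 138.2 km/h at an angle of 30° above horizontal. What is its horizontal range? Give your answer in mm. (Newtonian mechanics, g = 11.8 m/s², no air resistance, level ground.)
R = v₀² sin(2θ) / g (with unit conversion) = 108200.0 mm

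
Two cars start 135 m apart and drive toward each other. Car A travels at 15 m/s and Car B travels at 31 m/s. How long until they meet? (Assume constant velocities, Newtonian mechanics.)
Combined speed: v_combined = 15 + 31 = 46 m/s
Time to meet: t = d/46 = 135/46 = 2.93 s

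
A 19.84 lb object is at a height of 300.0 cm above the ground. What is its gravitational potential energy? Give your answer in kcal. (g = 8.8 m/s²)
PE = mgh = 8.999 kg × 8.8 m/s² × 3 m = 237.6 J = 0.05678 kcal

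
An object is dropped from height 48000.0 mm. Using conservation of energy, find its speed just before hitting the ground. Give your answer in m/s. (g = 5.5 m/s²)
mgh = ½mv² → v = √(2gh) = √(2×5.5×48) = 22.98 m/s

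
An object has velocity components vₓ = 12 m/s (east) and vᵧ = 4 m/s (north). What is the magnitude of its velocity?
|v| = √(vₓ² + vᵧ²) = √(12² + 4²) = √(160) = 12.65 m/s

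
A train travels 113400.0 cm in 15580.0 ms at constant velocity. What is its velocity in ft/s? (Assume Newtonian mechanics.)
v = d/t (with unit conversion) = 238.8 ft/s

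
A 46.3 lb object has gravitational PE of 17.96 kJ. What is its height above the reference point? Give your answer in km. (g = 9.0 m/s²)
PE = mgh → h = PE/(mg) = 1.796e+04 J / (21 kg × 9.0 m/s²) = 95.02 m = 0.09502 km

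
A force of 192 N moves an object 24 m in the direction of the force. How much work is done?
W = Fd = 192×24 = 4608.0 J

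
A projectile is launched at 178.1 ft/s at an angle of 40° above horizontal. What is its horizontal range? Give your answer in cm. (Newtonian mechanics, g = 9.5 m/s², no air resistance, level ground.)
R = v₀² sin(2θ) / g (with unit conversion) = 30550.0 cm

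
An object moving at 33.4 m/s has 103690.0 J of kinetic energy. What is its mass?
KE = ½mv² → m = 2KE/v² = 2×103690.0/33.4² = 185.9 kg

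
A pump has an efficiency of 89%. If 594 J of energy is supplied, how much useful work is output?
W_out = η × W_in = 0.89 × 594 = 528.66 J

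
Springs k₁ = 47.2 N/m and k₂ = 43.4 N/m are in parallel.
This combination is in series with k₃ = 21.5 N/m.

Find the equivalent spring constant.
k₁₂ = k₁ + k₂ = 90.6 N/m (parallel)
1/k_eq = 1/k₁₂ + 1/k₃ → k_eq = 17.38 N/m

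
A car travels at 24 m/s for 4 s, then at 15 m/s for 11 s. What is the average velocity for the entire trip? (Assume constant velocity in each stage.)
d₁ = v₁t₁ = 24 × 4 = 96 m
d₂ = v₂t₂ = 15 × 11 = 165 m
d_total = 261 m, t_total = 15 s
v_avg = d_total/t_total = 261/15 = 17.4 m/s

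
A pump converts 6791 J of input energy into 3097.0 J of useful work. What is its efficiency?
η = W_out/W_in = 3097.0/6791 = 0.456 = 45.6%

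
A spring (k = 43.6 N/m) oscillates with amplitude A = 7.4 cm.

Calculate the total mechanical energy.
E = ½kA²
E = ½kA² = ½×43.6×(0.074)² = 0.1194 J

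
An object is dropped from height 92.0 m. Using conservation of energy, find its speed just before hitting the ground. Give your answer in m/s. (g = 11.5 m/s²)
mgh = ½mv² → v = √(2gh) = √(2×11.5×92) = 46 m/s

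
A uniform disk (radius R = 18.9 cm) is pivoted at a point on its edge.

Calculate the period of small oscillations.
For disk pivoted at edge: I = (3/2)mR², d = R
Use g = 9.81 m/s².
I/m = (3/2)R² = 0.05358 m²; d = R = 0.189 m
T = 2π√((3/2)R²/(gR)) = 2π√(3R/(2g)) = 1.068 s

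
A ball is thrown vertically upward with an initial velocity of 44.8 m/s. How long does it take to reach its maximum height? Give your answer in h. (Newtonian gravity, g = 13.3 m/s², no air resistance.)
t_up = v₀/g (with unit conversion) = 0.0009357 h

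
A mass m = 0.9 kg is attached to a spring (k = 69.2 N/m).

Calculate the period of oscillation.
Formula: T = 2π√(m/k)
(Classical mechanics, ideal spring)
T = 2π√(m/k) = 2π√(0.9/69.2) = 0.7166 s; f = 1/T = 1.396 Hz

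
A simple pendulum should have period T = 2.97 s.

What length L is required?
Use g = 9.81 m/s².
T = 2π√(L/g) → L = g(T/2π)² = 9.81×(2.97/2π)² = 2.192 m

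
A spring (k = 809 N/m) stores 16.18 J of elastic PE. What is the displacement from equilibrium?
PE = ½kx² → x = √(2PE/k) = √(2×16.18/809) = 0.2 m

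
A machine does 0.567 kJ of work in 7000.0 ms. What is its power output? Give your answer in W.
P = W/t = 567 J / 7 s = 81 W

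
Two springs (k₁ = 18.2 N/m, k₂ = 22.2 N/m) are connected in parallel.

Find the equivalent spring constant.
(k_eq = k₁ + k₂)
k_eq = k₁ + k₂ = 18.2 + 22.2 = 40.4 N/m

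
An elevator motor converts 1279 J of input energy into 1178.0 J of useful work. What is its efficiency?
η = W_out/W_in = 1178.0/1279 = 0.921 = 92.1%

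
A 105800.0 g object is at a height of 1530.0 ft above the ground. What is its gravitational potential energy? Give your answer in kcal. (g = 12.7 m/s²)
PE = mgh = 105.8 kg × 12.7 m/s² × 466.3 m = 6.266e+05 J = 149.8 kcal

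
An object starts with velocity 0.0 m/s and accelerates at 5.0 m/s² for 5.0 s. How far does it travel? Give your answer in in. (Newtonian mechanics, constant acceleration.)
d = v₀t + ½at² (with unit conversion) = 2461.0 in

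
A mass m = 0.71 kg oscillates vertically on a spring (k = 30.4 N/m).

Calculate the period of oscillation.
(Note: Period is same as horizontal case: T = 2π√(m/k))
T = 2π√(m/k) = 2π√(0.71/30.4) = 0.9602 s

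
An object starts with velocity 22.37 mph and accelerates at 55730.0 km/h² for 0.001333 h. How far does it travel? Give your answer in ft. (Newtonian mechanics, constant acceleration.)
d = v₀t + ½at² (with unit conversion) = 319.9 ft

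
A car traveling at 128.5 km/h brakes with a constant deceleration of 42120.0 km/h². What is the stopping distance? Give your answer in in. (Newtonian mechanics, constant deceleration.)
d = v₀² / (2a) (with unit conversion) = 7717.0 in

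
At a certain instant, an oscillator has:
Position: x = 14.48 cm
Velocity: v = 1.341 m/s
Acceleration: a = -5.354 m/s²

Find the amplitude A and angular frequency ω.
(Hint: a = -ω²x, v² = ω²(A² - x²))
a = −ω²x → ω = √(|a|/x) = √(5.354/0.1448) = 6.081 rad/s
v² = ω²(A² − x²) → A = √(x² + v²/ω²) = √(0.1448² + 1.341²/6.081²) = 0.2638 m = 26.38 cm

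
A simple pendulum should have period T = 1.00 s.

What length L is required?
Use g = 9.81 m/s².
T = 2π√(L/g) → L = g(T/2π)² = 9.81×(1.0/2π)² = 0.2485 m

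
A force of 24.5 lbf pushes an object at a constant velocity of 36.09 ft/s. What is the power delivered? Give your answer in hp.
P = Fv = 109 N × 11 m/s = 1199 W = 1.608 hp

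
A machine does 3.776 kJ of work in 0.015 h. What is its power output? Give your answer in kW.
P = W/t = 3776 J / 54 s = 69.93 W = 0.06993 kW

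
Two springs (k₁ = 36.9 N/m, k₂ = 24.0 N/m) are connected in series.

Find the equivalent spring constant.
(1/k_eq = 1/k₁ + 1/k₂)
1/k_eq = 1/36.9 + 1/24.0 = 0.068767; k_eq = 14.54 N/m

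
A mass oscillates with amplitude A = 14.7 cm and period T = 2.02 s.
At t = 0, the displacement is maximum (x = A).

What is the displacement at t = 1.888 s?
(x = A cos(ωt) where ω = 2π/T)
ω = 2π/T = 2π/2.02 = 3.11 rad/s
x = A cos(ωt) = 14.7×cos(3.11×1.888) = 13.48 cm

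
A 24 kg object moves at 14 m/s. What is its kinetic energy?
KE = ½mv² = ½×24×14² = 2352.0 J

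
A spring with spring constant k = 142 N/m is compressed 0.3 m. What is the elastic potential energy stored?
PE = ½kx² = ½×142×0.3² = 6.39 J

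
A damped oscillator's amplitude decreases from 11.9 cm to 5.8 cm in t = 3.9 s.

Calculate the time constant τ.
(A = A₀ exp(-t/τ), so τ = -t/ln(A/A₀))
A/A₀ = 5.8/11.9 = 0.4874; ln(A/A₀) = -0.7187
τ = −t/ln(A/A₀) = −3.9/-0.7187 = 5.427 s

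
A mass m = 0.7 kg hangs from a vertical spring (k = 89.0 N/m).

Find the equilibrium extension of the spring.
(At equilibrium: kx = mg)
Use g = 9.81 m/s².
x_eq = mg/k = 0.7×9.81/89.0 = 0.07716 m = 7.716 cm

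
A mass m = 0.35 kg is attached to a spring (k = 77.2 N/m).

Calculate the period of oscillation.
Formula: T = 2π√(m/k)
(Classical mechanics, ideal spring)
T = 2π√(m/k) = 2π√(0.35/77.2) = 0.4231 s; f = 1/T = 2.364 Hz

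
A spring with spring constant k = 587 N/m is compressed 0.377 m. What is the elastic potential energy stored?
PE = ½kx² = ½×587×0.377² = 41.71 J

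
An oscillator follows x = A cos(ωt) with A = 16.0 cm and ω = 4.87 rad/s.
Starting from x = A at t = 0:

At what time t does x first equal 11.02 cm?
cos(ωt) = x/A = 11.02/16.0 = 0.6887
ωt = arccos(0.6887) = 0.811 rad
t = 0.811/4.87 = 0.1665 s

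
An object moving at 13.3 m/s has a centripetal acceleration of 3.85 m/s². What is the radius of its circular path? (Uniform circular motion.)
r = v²/a_c = 13.3²/3.85 = 45.95 m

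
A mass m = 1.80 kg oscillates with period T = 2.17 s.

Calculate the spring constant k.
T = 2π√(m/k) → k = m(2π/T)² = 1.8×(2π/2.17)² = 15.09 N/m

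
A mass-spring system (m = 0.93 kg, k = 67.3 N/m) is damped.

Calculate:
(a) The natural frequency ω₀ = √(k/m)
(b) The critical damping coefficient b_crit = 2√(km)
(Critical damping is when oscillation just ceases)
ω₀ = √(k/m) = √(67.3/0.93) = 8.507 rad/s
b_crit = 2√(km) = 2√(67.3×0.93) = 15.82 kg/s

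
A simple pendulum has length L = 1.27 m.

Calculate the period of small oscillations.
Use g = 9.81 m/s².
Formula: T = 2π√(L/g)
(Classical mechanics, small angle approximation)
T = 2π√(L/g) = 2π√(1.27/9.81) = 2.261 s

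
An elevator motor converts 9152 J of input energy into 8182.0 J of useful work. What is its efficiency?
η = W_out/W_in = 8182.0/9152 = 0.894 = 89.4%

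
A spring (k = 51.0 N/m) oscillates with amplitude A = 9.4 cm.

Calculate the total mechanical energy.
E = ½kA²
E = ½kA² = ½×51.0×(0.094)² = 0.2253 J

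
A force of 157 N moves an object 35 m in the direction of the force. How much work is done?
W = Fd = 157×35 = 5495.0 J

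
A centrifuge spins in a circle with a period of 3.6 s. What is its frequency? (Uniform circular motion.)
f = 1/T = 1/3.6 = 0.2778 Hz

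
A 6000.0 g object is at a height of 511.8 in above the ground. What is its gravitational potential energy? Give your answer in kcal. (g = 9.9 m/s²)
PE = mgh = 6 kg × 9.9 m/s² × 13 m = 772.2 J = 0.1846 kcal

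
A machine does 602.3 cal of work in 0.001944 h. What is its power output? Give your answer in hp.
P = W/t = 2520 J / 6.998 s = 360.1 W = 0.4829 hp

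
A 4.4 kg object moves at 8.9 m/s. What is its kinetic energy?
KE = ½mv² = ½×4.4×8.9² = 174.262 J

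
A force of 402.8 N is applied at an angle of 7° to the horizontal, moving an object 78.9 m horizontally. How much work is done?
W = Fd cosθ = 402.8×78.9×cos(7°) = 31544.0 J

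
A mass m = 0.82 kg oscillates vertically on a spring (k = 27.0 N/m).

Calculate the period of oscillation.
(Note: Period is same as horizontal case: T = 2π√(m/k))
T = 2π√(m/k) = 2π√(0.82/27.0) = 1.095 s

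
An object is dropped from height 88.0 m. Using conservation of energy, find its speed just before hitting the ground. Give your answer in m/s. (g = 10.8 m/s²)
mgh = ½mv² → v = √(2gh) = √(2×10.8×88) = 43.6 m/s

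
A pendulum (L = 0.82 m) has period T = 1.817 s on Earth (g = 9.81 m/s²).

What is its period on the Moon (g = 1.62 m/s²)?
T = 2π√(L/g), so T_moon/T_earth = √(g_earth/g_moon)
T_moon = 2π√(0.82/1.62) = 4.47 s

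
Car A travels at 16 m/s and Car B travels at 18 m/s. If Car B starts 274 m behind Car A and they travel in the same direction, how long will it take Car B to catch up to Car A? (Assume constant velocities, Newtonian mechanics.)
Relative speed: v_rel = 18 - 16 = 2 m/s
Time to catch: t = d₀/v_rel = 274/2 = 137.0 s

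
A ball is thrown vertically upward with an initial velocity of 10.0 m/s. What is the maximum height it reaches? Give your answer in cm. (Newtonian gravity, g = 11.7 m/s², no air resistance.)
h_max = v₀²/(2g) (with unit conversion) = 427.4 cm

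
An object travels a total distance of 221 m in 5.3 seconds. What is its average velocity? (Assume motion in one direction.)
v_avg = Δd / Δt = 221 / 5.3 = 41.7 m/s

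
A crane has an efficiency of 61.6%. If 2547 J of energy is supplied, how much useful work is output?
W_out = η × W_in = 0.616 × 2547 = 1569.0 J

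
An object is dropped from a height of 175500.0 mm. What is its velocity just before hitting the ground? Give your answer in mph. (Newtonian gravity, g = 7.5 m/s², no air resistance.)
v = √(2gh) (with unit conversion) = 114.8 mph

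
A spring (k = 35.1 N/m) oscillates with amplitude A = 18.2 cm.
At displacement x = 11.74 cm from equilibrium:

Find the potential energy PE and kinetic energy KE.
E_total = ½kA² = ½×35.1×(0.182)² = 0.5813 J
PE = ½kx² = ½×35.1×(0.1174)² = 0.2419 J
KE = E_total − PE = 0.3394 J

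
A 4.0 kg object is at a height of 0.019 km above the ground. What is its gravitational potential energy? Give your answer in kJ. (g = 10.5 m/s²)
PE = mgh = 4 kg × 10.5 m/s² × 19 m = 798 J = 0.798 kJ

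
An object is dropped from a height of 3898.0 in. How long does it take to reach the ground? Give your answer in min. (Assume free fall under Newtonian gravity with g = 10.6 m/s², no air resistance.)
t = √(2h/g) (with unit conversion) = 0.07204 min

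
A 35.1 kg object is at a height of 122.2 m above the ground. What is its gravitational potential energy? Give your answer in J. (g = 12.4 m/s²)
PE = mgh = 35.1 kg × 12.4 m/s² × 122.2 m = 5.319e+04 J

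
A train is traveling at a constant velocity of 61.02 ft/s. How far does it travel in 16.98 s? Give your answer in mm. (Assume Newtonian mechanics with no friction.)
d = vt (with unit conversion) = 315800.0 mm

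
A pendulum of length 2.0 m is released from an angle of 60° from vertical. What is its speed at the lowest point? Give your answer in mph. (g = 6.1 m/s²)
h = L(1 − cosθ) = 2.0×(1 − cos60°) = 1 m
v = √(2gh) = √(2×6.1×1) = 3.493 m/s = 7.813 mph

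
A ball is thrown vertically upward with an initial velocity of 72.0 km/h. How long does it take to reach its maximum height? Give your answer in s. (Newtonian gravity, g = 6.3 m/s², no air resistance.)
t_up = v₀/g (with unit conversion) = 3.175 s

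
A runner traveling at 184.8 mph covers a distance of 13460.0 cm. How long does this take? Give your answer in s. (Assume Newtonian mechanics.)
t = d/v (with unit conversion) = 1.629 s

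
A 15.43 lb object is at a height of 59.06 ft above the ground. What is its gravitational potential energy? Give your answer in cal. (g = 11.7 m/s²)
PE = mgh = 6.999 kg × 11.7 m/s² × 18 m = 1474 J = 352.3 cal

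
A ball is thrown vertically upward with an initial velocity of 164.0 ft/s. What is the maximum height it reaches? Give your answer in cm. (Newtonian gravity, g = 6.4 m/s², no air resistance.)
h_max = v₀²/(2g) (with unit conversion) = 19520.0 cm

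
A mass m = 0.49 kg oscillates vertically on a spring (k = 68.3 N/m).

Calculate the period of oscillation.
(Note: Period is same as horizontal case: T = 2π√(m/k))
T = 2π√(m/k) = 2π√(0.49/68.3) = 0.5322 s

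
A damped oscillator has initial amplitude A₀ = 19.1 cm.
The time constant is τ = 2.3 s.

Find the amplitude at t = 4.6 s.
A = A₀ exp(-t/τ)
A = A₀ exp(−t/τ) = 19.1×exp(−4.6/2.3) = 2.585 cm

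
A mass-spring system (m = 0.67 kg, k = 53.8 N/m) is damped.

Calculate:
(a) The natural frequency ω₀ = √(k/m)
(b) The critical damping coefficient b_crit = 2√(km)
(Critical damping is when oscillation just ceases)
ω₀ = √(k/m) = √(53.8/0.67) = 8.961 rad/s
b_crit = 2√(km) = 2√(53.8×0.67) = 12.01 kg/s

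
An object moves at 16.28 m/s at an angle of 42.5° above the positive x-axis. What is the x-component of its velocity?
vₓ = v cos(θ) = 16.28 × cos(42.5°) = 12.0 m/s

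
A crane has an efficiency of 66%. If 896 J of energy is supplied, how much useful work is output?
W_out = η × W_in = 0.66 × 896 = 591.36 J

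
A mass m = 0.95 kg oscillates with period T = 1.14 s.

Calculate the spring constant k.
T = 2π√(m/k) → k = m(2π/T)² = 0.95×(2π/1.14)² = 28.86 N/m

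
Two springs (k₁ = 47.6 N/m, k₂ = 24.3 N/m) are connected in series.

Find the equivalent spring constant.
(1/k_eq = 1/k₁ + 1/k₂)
1/k_eq = 1/47.6 + 1/24.3 = 0.062161; k_eq = 16.09 N/m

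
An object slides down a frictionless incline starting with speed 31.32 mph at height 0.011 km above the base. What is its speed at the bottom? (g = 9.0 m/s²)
½mv₀² + mgh = ½mv² → v = √(v₀² + 2gh) = √(14² + 2×9.0×11) = 19.85 m/s = 44.4 mph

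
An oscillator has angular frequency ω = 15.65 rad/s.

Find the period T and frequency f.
T = 2π/ω = 2π/15.65 = 0.4015 s; f = ω/2π = 2.491 Hz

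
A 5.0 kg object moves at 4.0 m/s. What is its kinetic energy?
KE = ½mv² = ½×5.0×4.0² = 40.0 J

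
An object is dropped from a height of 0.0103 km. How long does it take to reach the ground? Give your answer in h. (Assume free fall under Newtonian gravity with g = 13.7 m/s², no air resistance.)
t = √(2h/g) (with unit conversion) = 0.0003406 h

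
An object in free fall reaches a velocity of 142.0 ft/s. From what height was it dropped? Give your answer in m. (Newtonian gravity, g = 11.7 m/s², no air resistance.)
h = v²/(2g) (with unit conversion) = 80.06 m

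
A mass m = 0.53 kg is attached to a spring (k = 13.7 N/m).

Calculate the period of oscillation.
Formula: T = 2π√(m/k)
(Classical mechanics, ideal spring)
T = 2π√(m/k) = 2π√(0.53/13.7) = 1.236 s; f = 1/T = 0.8092 Hz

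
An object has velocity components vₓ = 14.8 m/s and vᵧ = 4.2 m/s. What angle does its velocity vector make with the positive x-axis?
θ = arctan(vᵧ/vₓ) = arctan(4.2/14.8) = 15.84°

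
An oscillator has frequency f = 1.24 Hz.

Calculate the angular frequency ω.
ω = 2πf = 2π×1.24 = 7.791 rad/s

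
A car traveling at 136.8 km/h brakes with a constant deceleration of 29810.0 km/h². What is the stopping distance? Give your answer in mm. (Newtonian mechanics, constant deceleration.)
d = v₀² / (2a) (with unit conversion) = 313900.0 mm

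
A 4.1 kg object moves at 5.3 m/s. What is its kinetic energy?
KE = ½mv² = ½×4.1×5.3² = 57.5845 J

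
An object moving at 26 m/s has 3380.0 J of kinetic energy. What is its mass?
KE = ½mv² → m = 2KE/v² = 2×3380.0/26² = 10.0 kg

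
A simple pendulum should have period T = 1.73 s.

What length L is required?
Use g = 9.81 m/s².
T = 2π√(L/g) → L = g(T/2π)² = 9.81×(1.73/2π)² = 0.7437 m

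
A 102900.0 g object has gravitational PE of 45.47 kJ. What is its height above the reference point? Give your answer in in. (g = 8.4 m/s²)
PE = mgh → h = PE/(mg) = 4.547e+04 J / (102.9 kg × 8.4 m/s²) = 52.61 m = 2071.0 in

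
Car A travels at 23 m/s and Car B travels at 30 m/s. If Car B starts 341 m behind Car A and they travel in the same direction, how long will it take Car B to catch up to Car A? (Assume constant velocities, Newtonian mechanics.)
Relative speed: v_rel = 30 - 23 = 7 m/s
Time to catch: t = d₀/v_rel = 341/7 = 48.71 s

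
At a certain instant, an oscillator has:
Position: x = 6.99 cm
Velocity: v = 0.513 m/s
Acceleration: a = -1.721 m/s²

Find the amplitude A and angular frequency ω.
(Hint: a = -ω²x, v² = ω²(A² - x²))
a = −ω²x → ω = √(|a|/x) = √(1.721/0.0699) = 4.962 rad/s
v² = ω²(A² − x²) → A = √(x² + v²/ω²) = √(0.0699² + 0.513²/4.962²) = 0.1248 m = 12.48 cm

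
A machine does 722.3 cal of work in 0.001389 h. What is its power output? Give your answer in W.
P = W/t = 3022 J / 5 s = 604.4 W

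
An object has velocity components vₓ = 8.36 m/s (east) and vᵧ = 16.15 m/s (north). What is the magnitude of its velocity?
|v| = √(vₓ² + vᵧ²) = √(8.36² + 16.15²) = √(330.712) = 18.19 m/s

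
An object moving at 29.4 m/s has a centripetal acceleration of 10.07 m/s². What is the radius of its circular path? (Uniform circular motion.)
r = v²/a_c = 29.4²/10.07 = 85.84 m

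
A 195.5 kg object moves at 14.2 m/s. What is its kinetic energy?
KE = ½mv² = ½×195.5×14.2² = 19710.31 J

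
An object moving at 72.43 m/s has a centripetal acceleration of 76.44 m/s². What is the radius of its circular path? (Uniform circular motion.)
r = v²/a_c = 72.43²/76.44 = 68.63 m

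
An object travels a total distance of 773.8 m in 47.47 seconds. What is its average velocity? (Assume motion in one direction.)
v_avg = Δd / Δt = 773.8 / 47.47 = 16.3 m/s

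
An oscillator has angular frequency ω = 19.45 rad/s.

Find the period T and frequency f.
T = 2π/ω = 2π/19.45 = 0.323 s; f = ω/2π = 3.096 Hz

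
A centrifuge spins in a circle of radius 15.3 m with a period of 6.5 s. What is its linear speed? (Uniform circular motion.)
v = 2πr/T = 2π×15.3/6.5 = 14.79 m/s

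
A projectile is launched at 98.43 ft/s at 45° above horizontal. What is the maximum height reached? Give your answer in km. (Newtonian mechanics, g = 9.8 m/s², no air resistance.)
H = v₀²sin²(θ)/(2g) (with unit conversion) = 0.02296 km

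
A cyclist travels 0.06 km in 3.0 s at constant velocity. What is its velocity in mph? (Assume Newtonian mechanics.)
v = d/t (with unit conversion) = 44.74 mph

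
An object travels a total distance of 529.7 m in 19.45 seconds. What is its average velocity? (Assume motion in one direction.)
v_avg = Δd / Δt = 529.7 / 19.45 = 27.23 m/s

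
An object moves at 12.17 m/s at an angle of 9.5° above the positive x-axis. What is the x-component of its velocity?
vₓ = v cos(θ) = 12.17 × cos(9.5°) = 12.0 m/s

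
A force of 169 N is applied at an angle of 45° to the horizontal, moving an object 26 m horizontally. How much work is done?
W = Fd cosθ = 169×26×cos(45°) = 3107.0 J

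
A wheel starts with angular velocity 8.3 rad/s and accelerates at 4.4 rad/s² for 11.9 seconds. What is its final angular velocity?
ω = ω₀ + αt = 8.3 + 4.4 × 11.9 = 60.66 rad/s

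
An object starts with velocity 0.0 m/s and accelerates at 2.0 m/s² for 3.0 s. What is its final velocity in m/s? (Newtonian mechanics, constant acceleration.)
v = v₀ + at = 6.0 m/s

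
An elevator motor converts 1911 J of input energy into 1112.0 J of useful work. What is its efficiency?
η = W_out/W_in = 1112.0/1911 = 0.5819 = 58.19%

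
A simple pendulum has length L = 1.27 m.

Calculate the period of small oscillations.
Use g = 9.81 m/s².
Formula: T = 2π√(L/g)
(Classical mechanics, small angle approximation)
T = 2π√(L/g) = 2π√(1.27/9.81) = 2.261 s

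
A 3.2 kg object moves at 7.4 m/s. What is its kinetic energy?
KE = ½mv² = ½×3.2×7.4² = 87.616 J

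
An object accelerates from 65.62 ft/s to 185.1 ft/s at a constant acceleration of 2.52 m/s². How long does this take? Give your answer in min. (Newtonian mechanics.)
t = (v - v₀)/a (with unit conversion) = 0.2409 min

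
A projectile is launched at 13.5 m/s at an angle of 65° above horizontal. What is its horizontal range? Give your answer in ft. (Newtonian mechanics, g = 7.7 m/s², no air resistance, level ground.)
R = v₀² sin(2θ) / g (with unit conversion) = 59.49 ft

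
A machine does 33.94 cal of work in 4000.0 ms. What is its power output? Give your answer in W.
P = W/t = 142 J / 4 s = 35.5 W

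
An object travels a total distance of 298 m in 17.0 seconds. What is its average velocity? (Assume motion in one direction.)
v_avg = Δd / Δt = 298 / 17.0 = 17.53 m/s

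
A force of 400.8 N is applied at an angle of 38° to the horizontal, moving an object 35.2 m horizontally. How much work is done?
W = Fd cosθ = 400.8×35.2×cos(38°) = 11117.0 J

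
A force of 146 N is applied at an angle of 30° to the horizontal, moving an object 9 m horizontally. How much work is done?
W = Fd cosθ = 146×9×cos(30°) = 1138.0 J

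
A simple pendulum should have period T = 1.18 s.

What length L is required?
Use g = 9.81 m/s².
T = 2π√(L/g) → L = g(T/2π)² = 9.81×(1.18/2π)² = 0.346 m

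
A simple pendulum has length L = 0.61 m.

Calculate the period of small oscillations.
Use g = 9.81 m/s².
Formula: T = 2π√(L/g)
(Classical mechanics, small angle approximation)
T = 2π√(L/g) = 2π√(0.61/9.81) = 1.567 s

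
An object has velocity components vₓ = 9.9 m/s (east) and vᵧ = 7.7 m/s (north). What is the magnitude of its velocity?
|v| = √(vₓ² + vᵧ²) = √(9.9² + 7.7²) = √(157.3) = 12.54 m/s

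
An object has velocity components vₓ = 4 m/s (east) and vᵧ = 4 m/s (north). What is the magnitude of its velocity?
|v| = √(vₓ² + vᵧ²) = √(4² + 4²) = √(32) = 5.66 m/s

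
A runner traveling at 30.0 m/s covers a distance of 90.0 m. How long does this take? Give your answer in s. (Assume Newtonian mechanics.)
t = d/v = 3.0 s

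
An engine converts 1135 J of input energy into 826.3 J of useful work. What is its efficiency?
η = W_out/W_in = 826.3/1135 = 0.728 = 72.8%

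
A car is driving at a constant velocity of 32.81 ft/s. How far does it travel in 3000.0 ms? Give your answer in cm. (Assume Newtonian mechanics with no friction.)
d = vt (with unit conversion) = 3000.0 cm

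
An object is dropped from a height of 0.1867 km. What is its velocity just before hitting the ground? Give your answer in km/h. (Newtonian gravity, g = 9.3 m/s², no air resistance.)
v = √(2gh) (with unit conversion) = 212.1 km/h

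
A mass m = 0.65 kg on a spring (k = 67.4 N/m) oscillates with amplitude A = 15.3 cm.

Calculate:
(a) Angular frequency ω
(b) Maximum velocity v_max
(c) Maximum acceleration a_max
ω = √(k/m) = √(67.4/0.65) = 10.18 rad/s
v_max = ωA = 10.18×0.153 = 1.558 m/s
a_max = ω²A = 10.18²×0.153 = 15.86 m/s²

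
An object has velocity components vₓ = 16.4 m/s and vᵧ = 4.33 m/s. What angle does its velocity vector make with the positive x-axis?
θ = arctan(vᵧ/vₓ) = arctan(4.33/16.4) = 14.79°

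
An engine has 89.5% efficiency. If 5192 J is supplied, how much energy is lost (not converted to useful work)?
W_out = η × W_in = 0.895×5192 = 4646.8 J
W_lost = W_in − W_out = 5192 − 4646.8 = 545.16 J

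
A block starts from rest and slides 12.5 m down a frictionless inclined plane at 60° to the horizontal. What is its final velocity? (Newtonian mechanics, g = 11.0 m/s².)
a = g sin(θ) = 11.0 × sin(60°) = 9.53 m/s²
v = √(2ad) = √(2 × 9.53 × 12.5) = 15.43 m/s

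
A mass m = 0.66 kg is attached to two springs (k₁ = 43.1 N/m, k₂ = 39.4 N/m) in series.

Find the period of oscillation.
k_eq = k₁k₂/(k₁+k₂) = 20.58 N/m
T = 2π√(m/k_eq) = 2π√(0.66/20.58) = 1.125 s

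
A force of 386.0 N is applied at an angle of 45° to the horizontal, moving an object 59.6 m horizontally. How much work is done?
W = Fd cosθ = 386.0×59.6×cos(45°) = 16267.0 J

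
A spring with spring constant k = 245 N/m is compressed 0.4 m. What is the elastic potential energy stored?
PE = ½kx² = ½×245×0.4² = 19.6 J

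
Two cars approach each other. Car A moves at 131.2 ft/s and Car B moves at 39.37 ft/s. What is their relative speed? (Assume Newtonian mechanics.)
v_rel = v_A + v_B = 131.2 + 39.37 = 170.6 ft/s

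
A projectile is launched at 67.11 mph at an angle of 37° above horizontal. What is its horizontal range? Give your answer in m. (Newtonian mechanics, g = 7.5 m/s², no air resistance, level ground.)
R = v₀² sin(2θ) / g (with unit conversion) = 115.4 m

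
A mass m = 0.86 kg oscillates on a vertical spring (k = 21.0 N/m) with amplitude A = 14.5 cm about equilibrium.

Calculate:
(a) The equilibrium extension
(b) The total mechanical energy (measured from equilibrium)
x_eq = mg/k = 0.86×9.81/21.0 = 0.4017 m = 40.17 cm
E = ½kA² = ½×21.0×(0.145)² = 0.2208 J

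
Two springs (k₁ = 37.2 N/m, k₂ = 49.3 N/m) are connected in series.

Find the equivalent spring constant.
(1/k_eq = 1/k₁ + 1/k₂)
1/k_eq = 1/37.2 + 1/49.3 = 0.047166; k_eq = 21.2 N/m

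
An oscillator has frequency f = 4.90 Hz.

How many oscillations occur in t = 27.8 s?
n = f×t = 4.9×27.8 = 136.2 oscillations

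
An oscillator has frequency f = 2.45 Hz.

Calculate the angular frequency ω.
ω = 2πf = 2π×2.45 = 15.39 rad/s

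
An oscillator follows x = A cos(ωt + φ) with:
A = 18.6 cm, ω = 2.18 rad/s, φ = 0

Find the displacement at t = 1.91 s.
x = A cos(ωt + φ) = 18.6×cos(2.18×1.91 + 0) = -9.7 cm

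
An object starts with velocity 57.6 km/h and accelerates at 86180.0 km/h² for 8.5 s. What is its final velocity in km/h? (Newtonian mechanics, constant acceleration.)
v = v₀ + at (with unit conversion) = 261.1 km/h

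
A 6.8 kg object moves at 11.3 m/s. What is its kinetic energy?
KE = ½mv² = ½×6.8×11.3² = 434.146 J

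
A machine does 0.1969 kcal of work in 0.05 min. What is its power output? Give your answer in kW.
P = W/t = 823.8 J / 3 s = 274.6 W = 0.2746 kW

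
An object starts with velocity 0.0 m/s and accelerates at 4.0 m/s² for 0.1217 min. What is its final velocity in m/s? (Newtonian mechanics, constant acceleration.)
v = v₀ + at (with unit conversion) = 29.21 m/s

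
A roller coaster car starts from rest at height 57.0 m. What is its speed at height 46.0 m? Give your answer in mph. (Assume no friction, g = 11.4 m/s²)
mgh₁ = ½mv₂² + mgh₂ → v₂ = √(2g(h₁−h₂)) = √(2×11.4×(57−46)) = 15.84 m/s = 35.43 mph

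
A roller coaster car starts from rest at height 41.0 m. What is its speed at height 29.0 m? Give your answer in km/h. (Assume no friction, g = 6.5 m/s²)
mgh₁ = ½mv₂² + mgh₂ → v₂ = √(2g(h₁−h₂)) = √(2×6.5×(41−29)) = 12.49 m/s = 44.96 km/h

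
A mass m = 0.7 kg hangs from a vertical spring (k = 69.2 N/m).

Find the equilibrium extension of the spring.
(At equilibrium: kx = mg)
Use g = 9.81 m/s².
x_eq = mg/k = 0.7×9.81/69.2 = 0.09923 m = 9.923 cm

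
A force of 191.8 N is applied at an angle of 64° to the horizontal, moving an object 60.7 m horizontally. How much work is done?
W = Fd cosθ = 191.8×60.7×cos(64°) = 5103.6 J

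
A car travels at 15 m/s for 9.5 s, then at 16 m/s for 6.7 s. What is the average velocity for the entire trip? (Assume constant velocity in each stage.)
d₁ = v₁t₁ = 15 × 9.5 = 142.5 m
d₂ = v₂t₂ = 16 × 6.7 = 107.2 m
d_total = 249.7 m, t_total = 16.2 s
v_avg = d_total/t_total = 249.7/16.2 = 15.41 m/s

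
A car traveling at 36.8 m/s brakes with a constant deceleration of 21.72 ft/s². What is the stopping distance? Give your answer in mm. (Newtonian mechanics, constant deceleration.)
d = v₀² / (2a) (with unit conversion) = 102300.0 mm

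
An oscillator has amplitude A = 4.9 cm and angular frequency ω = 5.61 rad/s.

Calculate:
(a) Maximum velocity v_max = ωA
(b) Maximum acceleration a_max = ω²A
v_max = ωA = 5.61×0.049 = 0.2749 m/s
a_max = ω²A = 5.61²×0.049 = 1.542 m/s²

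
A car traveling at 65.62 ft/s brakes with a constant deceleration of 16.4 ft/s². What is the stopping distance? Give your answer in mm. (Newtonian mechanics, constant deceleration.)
d = v₀² / (2a) (with unit conversion) = 40010.0 mm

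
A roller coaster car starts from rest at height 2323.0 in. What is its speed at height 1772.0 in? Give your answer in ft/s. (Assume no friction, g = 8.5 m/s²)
mgh₁ = ½mv₂² + mgh₂ → v₂ = √(2g(h₁−h₂)) = √(2×8.5×(59−45.01)) = 15.42 m/s = 50.61 ft/s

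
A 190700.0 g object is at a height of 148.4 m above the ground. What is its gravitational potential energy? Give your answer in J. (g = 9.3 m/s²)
PE = mgh = 190.7 kg × 9.3 m/s² × 148.4 m = 2.632e+05 J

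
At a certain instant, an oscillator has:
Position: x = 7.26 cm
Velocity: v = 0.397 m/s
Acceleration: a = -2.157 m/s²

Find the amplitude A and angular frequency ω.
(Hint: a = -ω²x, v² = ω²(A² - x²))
a = −ω²x → ω = √(|a|/x) = √(2.157/0.0726) = 5.451 rad/s
v² = ω²(A² − x²) → A = √(x² + v²/ω²) = √(0.0726² + 0.397²/5.451²) = 0.1028 m = 10.28 cm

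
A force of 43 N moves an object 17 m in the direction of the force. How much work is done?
W = Fd = 43×17 = 731.0 J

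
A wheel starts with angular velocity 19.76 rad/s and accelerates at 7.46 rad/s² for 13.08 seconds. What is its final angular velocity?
ω = ω₀ + αt = 19.76 + 7.46 × 13.08 = 117.34 rad/s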